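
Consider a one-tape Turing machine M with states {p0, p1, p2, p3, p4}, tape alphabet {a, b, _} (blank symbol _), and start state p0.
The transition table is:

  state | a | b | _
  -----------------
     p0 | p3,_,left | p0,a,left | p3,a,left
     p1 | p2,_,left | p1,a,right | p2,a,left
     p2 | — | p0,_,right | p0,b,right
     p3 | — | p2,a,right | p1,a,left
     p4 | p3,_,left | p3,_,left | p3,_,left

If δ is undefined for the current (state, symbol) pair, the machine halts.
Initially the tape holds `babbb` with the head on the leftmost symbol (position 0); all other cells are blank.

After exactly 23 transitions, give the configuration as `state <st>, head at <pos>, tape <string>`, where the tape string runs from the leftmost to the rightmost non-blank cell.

p0 | ____[b]abbb   read b → write a, move left, go to p0
p0 | ___[_]aabbb   read _ → write a, move left, go to p3
p3 | __[_]aaabbb   read _ → write a, move left, go to p1
p1 | _[_]aaaabbb   read _ → write a, move left, go to p2
p2 | [_]aaaaabbb   read _ → write b, move right, go to p0
p0 | b[a]aaaabbb   read a → write _, move left, go to p3
p3 | [b]_aaaabbb   read b → write a, move right, go to p2
p2 | a[_]aaaabbb   read _ → write b, move right, go to p0
p0 | ab[a]aaabbb   read a → write _, move left, go to p3
p3 | a[b]_aaabbb   read b → write a, move right, go to p2
p2 | aa[_]aaabbb   read _ → write b, move right, go to p0
p0 | aab[a]aabbb   read a → write _, move left, go to p3
p3 | aa[b]_aabbb   read b → write a, move right, go to p2
p2 | aaa[_]aabbb   read _ → write b, move right, go to p0
p0 | aaab[a]abbb   read a → write _, move left, go to p3
p3 | aaa[b]_abbb   read b → write a, move right, go to p2
p2 | aaaa[_]abbb   read _ → write b, move right, go to p0
p0 | aaaab[a]bbb   read a → write _, move left, go to p3
p3 | aaaa[b]_bbb   read b → write a, move right, go to p2
p2 | aaaaa[_]bbb   read _ → write b, move right, go to p0
p0 | aaaaab[b]bb   read b → write a, move left, go to p0
p0 | aaaaa[b]abb   read b → write a, move left, go to p0
p0 | aaaa[a]aabb   read a → write _, move left, go to p3
p3 | aaa[a]_aabb
After 23 steps: state p3, head at -1, tape aaaa_aabb.

state p3, head at -1, tape aaaa_aabb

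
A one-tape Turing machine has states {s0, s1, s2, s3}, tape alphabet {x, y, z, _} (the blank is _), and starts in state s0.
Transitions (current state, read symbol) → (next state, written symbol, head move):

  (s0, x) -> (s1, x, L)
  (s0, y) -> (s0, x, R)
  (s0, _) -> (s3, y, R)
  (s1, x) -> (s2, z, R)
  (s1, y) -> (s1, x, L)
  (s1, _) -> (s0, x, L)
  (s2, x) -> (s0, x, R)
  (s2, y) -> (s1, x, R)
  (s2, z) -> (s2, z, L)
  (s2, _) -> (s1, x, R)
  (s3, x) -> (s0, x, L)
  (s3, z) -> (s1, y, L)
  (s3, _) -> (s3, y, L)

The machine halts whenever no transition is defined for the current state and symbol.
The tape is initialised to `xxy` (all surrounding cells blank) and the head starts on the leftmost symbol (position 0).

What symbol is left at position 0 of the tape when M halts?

state=s0 head=0 tape=__[x]xy__   (s0,x)→(s1,x,L)
state=s1 head=-1 tape=_[_]xxy__   (s1,_)→(s0,x,L)
state=s0 head=-2 tape=[_]xxxy__   (s0,_)→(s3,y,R)
state=s3 head=-1 tape=y[x]xxy__   (s3,x)→(s0,x,L)
state=s0 head=-2 tape=[y]xxxy__   (s0,y)→(s0,x,R)
state=s0 head=-1 tape=x[x]xxy__   (s0,x)→(s1,x,L)
state=s1 head=-2 tape=[x]xxxy__   (s1,x)→(s2,z,R)
state=s2 head=-1 tape=z[x]xxy__   (s2,x)→(s0,x,R)
state=s0 head=0 tape=zx[x]xy__   (s0,x)→(s1,x,L)
state=s1 head=-1 tape=z[x]xxy__   (s1,x)→(s2,z,R)
state=s2 head=0 tape=zz[x]xy__   (s2,x)→(s0,x,R)
state=s0 head=1 tape=zzx[x]y__   (s0,x)→(s1,x,L)
state=s1 head=0 tape=zz[x]xy__   (s1,x)→(s2,z,R)
state=s2 head=1 tape=zzz[x]y__   (s2,x)→(s0,x,R)
state=s0 head=2 tape=zzzx[y]__   (s0,y)→(s0,x,R)
state=s0 head=3 tape=zzzxx[_]_   (s0,_)→(s3,y,R)
state=s3 head=4 tape=zzzxxy[_]   (s3,_)→(s3,y,L)
state=s3 head=3 tape=zzzxx[y]y
Cell 0 holds z when M halts.

z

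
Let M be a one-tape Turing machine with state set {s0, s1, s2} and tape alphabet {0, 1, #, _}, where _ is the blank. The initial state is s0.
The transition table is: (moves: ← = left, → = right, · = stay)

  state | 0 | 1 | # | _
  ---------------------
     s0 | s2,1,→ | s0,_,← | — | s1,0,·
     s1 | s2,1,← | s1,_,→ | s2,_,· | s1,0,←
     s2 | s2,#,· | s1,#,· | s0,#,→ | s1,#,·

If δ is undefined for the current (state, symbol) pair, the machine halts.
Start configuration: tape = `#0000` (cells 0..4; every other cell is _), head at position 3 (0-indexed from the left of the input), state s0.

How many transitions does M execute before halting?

7

s0 | #00[0]0_   read 0 → write 1, move →, go to s2
s2 | #001[0]_   read 0 → write #, move ·, go to s2
s2 | #001[#]_   read # → write #, move →, go to s0
s0 | #001#[_]   read _ → write 0, move ·, go to s1
s1 | #001#[0]   read 0 → write 1, move ←, go to s2
s2 | #001[#]1   read # → write #, move →, go to s0
s0 | #001#[1]   read 1 → write _, move ←, go to s0
s0 | #001[#]_
M halts after 7 transitions.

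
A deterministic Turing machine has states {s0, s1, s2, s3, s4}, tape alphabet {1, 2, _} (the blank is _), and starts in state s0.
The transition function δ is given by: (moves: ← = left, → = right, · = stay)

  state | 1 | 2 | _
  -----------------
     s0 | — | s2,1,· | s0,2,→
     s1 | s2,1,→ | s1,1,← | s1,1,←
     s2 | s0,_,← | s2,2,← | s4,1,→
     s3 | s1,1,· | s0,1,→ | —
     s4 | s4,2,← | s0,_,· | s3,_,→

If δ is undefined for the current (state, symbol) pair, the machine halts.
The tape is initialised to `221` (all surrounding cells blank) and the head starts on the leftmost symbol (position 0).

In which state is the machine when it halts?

s0

state=s0 head=0 tape=__[2]21   (s0,2)→(s2,1,·)
state=s2 head=0 tape=__[1]21   (s2,1)→(s0,_,←)
state=s0 head=-1 tape=_[_]_21   (s0,_)→(s0,2,→)
state=s0 head=0 tape=_2[_]21   (s0,_)→(s0,2,→)
state=s0 head=1 tape=_22[2]1   (s0,2)→(s2,1,·)
state=s2 head=1 tape=_22[1]1   (s2,1)→(s0,_,←)
state=s0 head=0 tape=_2[2]_1   (s0,2)→(s2,1,·)
state=s2 head=0 tape=_2[1]_1   (s2,1)→(s0,_,←)
state=s0 head=-1 tape=_[2]__1   (s0,2)→(s2,1,·)
state=s2 head=-1 tape=_[1]__1   (s2,1)→(s0,_,←)
state=s0 head=-2 tape=[_]___1   (s0,_)→(s0,2,→)
state=s0 head=-1 tape=2[_]__1   (s0,_)→(s0,2,→)
state=s0 head=0 tape=22[_]_1   (s0,_)→(s0,2,→)
state=s0 head=1 tape=222[_]1   (s0,_)→(s0,2,→)
state=s0 head=2 tape=2222[1]
No transition is defined for (s0, 1); M halts in state s0.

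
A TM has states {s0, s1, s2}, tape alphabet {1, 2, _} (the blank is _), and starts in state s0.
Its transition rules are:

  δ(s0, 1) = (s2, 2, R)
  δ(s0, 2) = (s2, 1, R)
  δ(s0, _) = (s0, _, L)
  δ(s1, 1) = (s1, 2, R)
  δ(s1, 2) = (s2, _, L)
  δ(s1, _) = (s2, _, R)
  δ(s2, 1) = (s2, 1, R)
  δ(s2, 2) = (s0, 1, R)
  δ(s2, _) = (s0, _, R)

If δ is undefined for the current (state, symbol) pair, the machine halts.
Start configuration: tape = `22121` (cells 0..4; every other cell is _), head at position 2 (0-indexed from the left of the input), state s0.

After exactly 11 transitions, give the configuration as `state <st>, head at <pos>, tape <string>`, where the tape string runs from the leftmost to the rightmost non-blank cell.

s0 | 22[1]21__   read 1 → write 2, move R, go to s2
s2 | 222[2]1__   read 2 → write 1, move R, go to s0
s0 | 2221[1]__   read 1 → write 2, move R, go to s2
s2 | 22212[_]_   read _ → write _, move R, go to s0
s0 | 22212_[_]   read _ → write _, move L, go to s0
s0 | 22212[_]_   read _ → write _, move L, go to s0
s0 | 2221[2]__   read 2 → write 1, move R, go to s2
s2 | 22211[_]_   read _ → write _, move R, go to s0
s0 | 22211_[_]   read _ → write _, move L, go to s0
s0 | 22211[_]_   read _ → write _, move L, go to s0
s0 | 2221[1]__   read 1 → write 2, move R, go to s2
s2 | 22212[_]_
After 11 steps: state s2, head at 5, tape 22212.

state s2, head at 5, tape 22212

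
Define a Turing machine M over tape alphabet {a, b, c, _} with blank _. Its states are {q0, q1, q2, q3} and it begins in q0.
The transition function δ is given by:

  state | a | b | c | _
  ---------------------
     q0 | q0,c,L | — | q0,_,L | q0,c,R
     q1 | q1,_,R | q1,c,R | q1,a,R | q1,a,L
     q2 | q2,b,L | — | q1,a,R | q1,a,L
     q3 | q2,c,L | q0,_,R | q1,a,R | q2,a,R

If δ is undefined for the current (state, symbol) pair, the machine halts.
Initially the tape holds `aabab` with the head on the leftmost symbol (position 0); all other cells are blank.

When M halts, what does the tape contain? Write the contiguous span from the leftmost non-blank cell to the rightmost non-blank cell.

state=q0 head=0 tape=____[a]abab   (q0,a)→(q0,c,L)
state=q0 head=-1 tape=___[_]cabab   (q0,_)→(q0,c,R)
state=q0 head=0 tape=___c[c]abab   (q0,c)→(q0,_,L)
state=q0 head=-1 tape=___[c]_abab   (q0,c)→(q0,_,L)
state=q0 head=-2 tape=__[_]__abab   (q0,_)→(q0,c,R)
state=q0 head=-1 tape=__c[_]_abab   (q0,_)→(q0,c,R)
state=q0 head=0 tape=__cc[_]abab   (q0,_)→(q0,c,R)
state=q0 head=1 tape=__ccc[a]bab   (q0,a)→(q0,c,L)
state=q0 head=0 tape=__cc[c]cbab   (q0,c)→(q0,_,L)
state=q0 head=-1 tape=__c[c]_cbab   (q0,c)→(q0,_,L)
state=q0 head=-2 tape=__[c]__cbab   (q0,c)→(q0,_,L)
state=q0 head=-3 tape=_[_]___cbab   (q0,_)→(q0,c,R)
state=q0 head=-2 tape=_c[_]__cbab   (q0,_)→(q0,c,R)
state=q0 head=-1 tape=_cc[_]_cbab   (q0,_)→(q0,c,R)
state=q0 head=0 tape=_ccc[_]cbab   (q0,_)→(q0,c,R)
state=q0 head=1 tape=_cccc[c]bab   (q0,c)→(q0,_,L)
state=q0 head=0 tape=_ccc[c]_bab   (q0,c)→(q0,_,L)
state=q0 head=-1 tape=_cc[c]__bab   (q0,c)→(q0,_,L)
state=q0 head=-2 tape=_c[c]___bab   (q0,c)→(q0,_,L)
state=q0 head=-3 tape=_[c]____bab   (q0,c)→(q0,_,L)
state=q0 head=-4 tape=[_]_____bab   (q0,_)→(q0,c,R)
state=q0 head=-3 tape=c[_]____bab   (q0,_)→(q0,c,R)
state=q0 head=-2 tape=cc[_]___bab   (q0,_)→(q0,c,R)
state=q0 head=-1 tape=ccc[_]__bab   (q0,_)→(q0,c,R)
state=q0 head=0 tape=cccc[_]_bab   (q0,_)→(q0,c,R)
state=q0 head=1 tape=ccccc[_]bab   (q0,_)→(q0,c,R)
state=q0 head=2 tape=cccccc[b]ab
The non-blank tape span at halt is ccccccbab.

ccccccbab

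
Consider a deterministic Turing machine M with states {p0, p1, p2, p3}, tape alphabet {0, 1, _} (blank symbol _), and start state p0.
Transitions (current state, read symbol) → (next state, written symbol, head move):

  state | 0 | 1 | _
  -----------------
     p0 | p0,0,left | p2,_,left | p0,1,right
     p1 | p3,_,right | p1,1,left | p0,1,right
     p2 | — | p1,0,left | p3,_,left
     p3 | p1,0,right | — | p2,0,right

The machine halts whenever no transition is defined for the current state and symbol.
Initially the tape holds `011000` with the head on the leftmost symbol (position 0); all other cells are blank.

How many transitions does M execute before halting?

p0 | ___[0]11000   read 0 → write 0, move left, go to p0
p0 | __[_]011000   read _ → write 1, move right, go to p0
p0 | __1[0]11000   read 0 → write 0, move left, go to p0
p0 | __[1]011000   read 1 → write _, move left, go to p2
p2 | _[_]_011000   read _ → write _, move left, go to p3
p3 | [_]__011000   read _ → write 0, move right, go to p2
p2 | 0[_]_011000   read _ → write _, move left, go to p3
p3 | [0]__011000   read 0 → write 0, move right, go to p1
p1 | 0[_]_011000   read _ → write 1, move right, go to p0
p0 | 01[_]011000   read _ → write 1, move right, go to p0
p0 | 011[0]11000   read 0 → write 0, move left, go to p0
p0 | 01[1]011000   read 1 → write _, move left, go to p2
p2 | 0[1]_011000   read 1 → write 0, move left, go to p1
p1 | [0]0_011000   read 0 → write _, move right, go to p3
p3 | _[0]_011000   read 0 → write 0, move right, go to p1
p1 | _0[_]011000   read _ → write 1, move right, go to p0
p0 | _01[0]11000   read 0 → write 0, move left, go to p0
p0 | _0[1]011000   read 1 → write _, move left, go to p2
p2 | _[0]_011000
M halts after 18 transitions.

18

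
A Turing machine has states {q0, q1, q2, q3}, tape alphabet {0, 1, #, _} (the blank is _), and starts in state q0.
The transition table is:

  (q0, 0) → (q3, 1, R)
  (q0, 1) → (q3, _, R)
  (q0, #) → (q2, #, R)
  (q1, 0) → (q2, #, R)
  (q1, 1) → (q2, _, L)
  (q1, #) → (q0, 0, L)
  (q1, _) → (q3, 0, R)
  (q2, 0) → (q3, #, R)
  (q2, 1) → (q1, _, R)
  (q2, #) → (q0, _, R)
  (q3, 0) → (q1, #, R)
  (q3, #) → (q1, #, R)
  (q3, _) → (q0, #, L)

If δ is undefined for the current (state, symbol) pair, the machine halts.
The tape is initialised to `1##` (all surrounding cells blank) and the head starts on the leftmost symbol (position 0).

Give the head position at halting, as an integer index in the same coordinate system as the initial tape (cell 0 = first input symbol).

4

state=q0 head=0 tape=[1]##__   (q0,1)→(q3,_,R)
state=q3 head=1 tape=_[#]#__   (q3,#)→(q1,#,R)
state=q1 head=2 tape=_#[#]__   (q1,#)→(q0,0,L)
state=q0 head=1 tape=_[#]0__   (q0,#)→(q2,#,R)
state=q2 head=2 tape=_#[0]__   (q2,0)→(q3,#,R)
state=q3 head=3 tape=_##[_]_   (q3,_)→(q0,#,L)
state=q0 head=2 tape=_#[#]#_   (q0,#)→(q2,#,R)
state=q2 head=3 tape=_##[#]_   (q2,#)→(q0,_,R)
state=q0 head=4 tape=_##_[_]
At halt the head is at cell 4.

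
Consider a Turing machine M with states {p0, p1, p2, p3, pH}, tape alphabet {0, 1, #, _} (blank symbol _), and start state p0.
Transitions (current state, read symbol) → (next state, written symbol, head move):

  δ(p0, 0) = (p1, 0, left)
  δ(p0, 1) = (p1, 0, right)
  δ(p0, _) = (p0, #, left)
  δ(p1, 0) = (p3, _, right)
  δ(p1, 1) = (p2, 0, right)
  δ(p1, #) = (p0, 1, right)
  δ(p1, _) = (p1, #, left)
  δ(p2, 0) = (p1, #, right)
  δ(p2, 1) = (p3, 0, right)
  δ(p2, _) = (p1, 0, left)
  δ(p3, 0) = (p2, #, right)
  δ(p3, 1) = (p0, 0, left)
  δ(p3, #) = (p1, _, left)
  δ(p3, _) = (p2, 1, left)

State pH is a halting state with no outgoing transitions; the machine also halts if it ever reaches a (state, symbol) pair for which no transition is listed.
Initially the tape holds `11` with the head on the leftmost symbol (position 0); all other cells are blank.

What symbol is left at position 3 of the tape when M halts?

p0 | [1]1___   read 1 → write 0, move right, go to p1
p1 | 0[1]___   read 1 → write 0, move right, go to p2
p2 | 00[_]__   read _ → write 0, move left, go to p1
p1 | 0[0]0__   read 0 → write _, move right, go to p3
p3 | 0_[0]__   read 0 → write #, move right, go to p2
p2 | 0_#[_]_   read _ → write 0, move left, go to p1
p1 | 0_[#]0_   read # → write 1, move right, go to p0
p0 | 0_1[0]_   read 0 → write 0, move left, go to p1
p1 | 0_[1]0_   read 1 → write 0, move right, go to p2
p2 | 0_0[0]_   read 0 → write #, move right, go to p1
p1 | 0_0#[_]   read _ → write #, move left, go to p1
p1 | 0_0[#]#   read # → write 1, move right, go to p0
p0 | 0_01[#]
Cell 3 holds 1 when M halts.

1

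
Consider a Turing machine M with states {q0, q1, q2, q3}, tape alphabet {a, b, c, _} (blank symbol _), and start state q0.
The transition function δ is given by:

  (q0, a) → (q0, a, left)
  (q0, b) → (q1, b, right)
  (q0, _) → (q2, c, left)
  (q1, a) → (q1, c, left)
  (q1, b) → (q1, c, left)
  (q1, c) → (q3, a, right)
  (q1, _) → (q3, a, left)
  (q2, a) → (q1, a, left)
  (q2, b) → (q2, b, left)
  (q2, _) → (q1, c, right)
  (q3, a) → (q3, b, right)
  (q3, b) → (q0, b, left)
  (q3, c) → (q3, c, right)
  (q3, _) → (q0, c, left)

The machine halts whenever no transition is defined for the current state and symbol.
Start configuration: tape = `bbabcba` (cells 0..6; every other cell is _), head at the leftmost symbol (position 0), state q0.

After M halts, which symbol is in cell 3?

state=q0 head=0 tape=____[b]babcba   (q0,b)→(q1,b,right)
state=q1 head=1 tape=____b[b]abcba   (q1,b)→(q1,c,left)
state=q1 head=0 tape=____[b]cabcba   (q1,b)→(q1,c,left)
state=q1 head=-1 tape=___[_]ccabcba   (q1,_)→(q3,a,left)
state=q3 head=-2 tape=__[_]accabcba   (q3,_)→(q0,c,left)
state=q0 head=-3 tape=_[_]caccabcba   (q0,_)→(q2,c,left)
state=q2 head=-4 tape=[_]ccaccabcba   (q2,_)→(q1,c,right)
state=q1 head=-3 tape=c[c]caccabcba   (q1,c)→(q3,a,right)
state=q3 head=-2 tape=ca[c]accabcba   (q3,c)→(q3,c,right)
state=q3 head=-1 tape=cac[a]ccabcba   (q3,a)→(q3,b,right)
state=q3 head=0 tape=cacb[c]cabcba   (q3,c)→(q3,c,right)
state=q3 head=1 tape=cacbc[c]abcba   (q3,c)→(q3,c,right)
state=q3 head=2 tape=cacbcc[a]bcba   (q3,a)→(q3,b,right)
state=q3 head=3 tape=cacbccb[b]cba   (q3,b)→(q0,b,left)
state=q0 head=2 tape=cacbcc[b]bcba   (q0,b)→(q1,b,right)
state=q1 head=3 tape=cacbccb[b]cba   (q1,b)→(q1,c,left)
state=q1 head=2 tape=cacbcc[b]ccba   (q1,b)→(q1,c,left)
state=q1 head=1 tape=cacbc[c]cccba   (q1,c)→(q3,a,right)
state=q3 head=2 tape=cacbca[c]ccba   (q3,c)→(q3,c,right)
state=q3 head=3 tape=cacbcac[c]cba   (q3,c)→(q3,c,right)
state=q3 head=4 tape=cacbcacc[c]ba   (q3,c)→(q3,c,right)
state=q3 head=5 tape=cacbcaccc[b]a   (q3,b)→(q0,b,left)
state=q0 head=4 tape=cacbcacc[c]ba
Cell 3 holds c when M halts.

c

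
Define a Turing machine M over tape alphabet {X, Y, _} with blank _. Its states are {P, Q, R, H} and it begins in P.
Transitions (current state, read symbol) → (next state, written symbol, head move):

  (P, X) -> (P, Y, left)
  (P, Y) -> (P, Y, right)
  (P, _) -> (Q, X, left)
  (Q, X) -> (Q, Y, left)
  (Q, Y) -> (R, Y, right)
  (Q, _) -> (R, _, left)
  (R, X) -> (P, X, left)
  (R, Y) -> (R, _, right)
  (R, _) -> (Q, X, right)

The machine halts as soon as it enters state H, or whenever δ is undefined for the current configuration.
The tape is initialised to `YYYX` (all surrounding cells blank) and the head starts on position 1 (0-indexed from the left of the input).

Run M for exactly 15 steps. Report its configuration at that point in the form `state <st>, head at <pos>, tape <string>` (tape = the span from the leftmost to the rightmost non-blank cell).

state P, head at 4, tape YYYYYX

state=P head=1 tape=Y[Y]YX__   (P,Y)→(P,Y,right)
state=P head=2 tape=YY[Y]X__   (P,Y)→(P,Y,right)
state=P head=3 tape=YYY[X]__   (P,X)→(P,Y,left)
state=P head=2 tape=YY[Y]Y__   (P,Y)→(P,Y,right)
state=P head=3 tape=YYY[Y]__   (P,Y)→(P,Y,right)
state=P head=4 tape=YYYY[_]_   (P,_)→(Q,X,left)
state=Q head=3 tape=YYY[Y]X_   (Q,Y)→(R,Y,right)
state=R head=4 tape=YYYY[X]_   (R,X)→(P,X,left)
state=P head=3 tape=YYY[Y]X_   (P,Y)→(P,Y,right)
state=P head=4 tape=YYYY[X]_   (P,X)→(P,Y,left)
state=P head=3 tape=YYY[Y]Y_   (P,Y)→(P,Y,right)
state=P head=4 tape=YYYY[Y]_   (P,Y)→(P,Y,right)
state=P head=5 tape=YYYYY[_]   (P,_)→(Q,X,left)
state=Q head=4 tape=YYYY[Y]X   (Q,Y)→(R,Y,right)
state=R head=5 tape=YYYYY[X]   (R,X)→(P,X,left)
state=P head=4 tape=YYYY[Y]X
After 15 steps: state P, head at 4, tape YYYYYX.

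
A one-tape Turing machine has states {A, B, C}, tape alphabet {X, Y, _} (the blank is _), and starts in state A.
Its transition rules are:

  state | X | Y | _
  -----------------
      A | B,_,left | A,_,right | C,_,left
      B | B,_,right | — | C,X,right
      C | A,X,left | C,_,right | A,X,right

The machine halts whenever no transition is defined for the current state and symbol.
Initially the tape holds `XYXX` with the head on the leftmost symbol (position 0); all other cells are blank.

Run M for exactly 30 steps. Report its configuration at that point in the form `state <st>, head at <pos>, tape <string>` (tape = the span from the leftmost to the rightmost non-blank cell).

state=A head=0 tape=_[X]YXX____   (A,X)→(B,_,left)
state=B head=-1 tape=[_]_YXX____   (B,_)→(C,X,right)
state=C head=0 tape=X[_]YXX____   (C,_)→(A,X,right)
state=A head=1 tape=XX[Y]XX____   (A,Y)→(A,_,right)
state=A head=2 tape=XX_[X]X____   (A,X)→(B,_,left)
state=B head=1 tape=XX[_]_X____   (B,_)→(C,X,right)
state=C head=2 tape=XXX[_]X____   (C,_)→(A,X,right)
state=A head=3 tape=XXXX[X]____   (A,X)→(B,_,left)
state=B head=2 tape=XXX[X]_____   (B,X)→(B,_,right)
state=B head=3 tape=XXX_[_]____   (B,_)→(C,X,right)
state=C head=4 tape=XXX_X[_]___   (C,_)→(A,X,right)
state=A head=5 tape=XXX_XX[_]__   (A,_)→(C,_,left)
state=C head=4 tape=XXX_X[X]___   (C,X)→(A,X,left)
state=A head=3 tape=XXX_[X]X___   (A,X)→(B,_,left)
state=B head=2 tape=XXX[_]_X___   (B,_)→(C,X,right)
state=C head=3 tape=XXXX[_]X___   (C,_)→(A,X,right)
state=A head=4 tape=XXXXX[X]___   (A,X)→(B,_,left)
state=B head=3 tape=XXXX[X]____   (B,X)→(B,_,right)
state=B head=4 tape=XXXX_[_]___   (B,_)→(C,X,right)
state=C head=5 tape=XXXX_X[_]__   (C,_)→(A,X,right)
state=A head=6 tape=XXXX_XX[_]_   (A,_)→(C,_,left)
state=C head=5 tape=XXXX_X[X]__   (C,X)→(A,X,left)
state=A head=4 tape=XXXX_[X]X__   (A,X)→(B,_,left)
state=B head=3 tape=XXXX[_]_X__   (B,_)→(C,X,right)
state=C head=4 tape=XXXXX[_]X__   (C,_)→(A,X,right)
state=A head=5 tape=XXXXXX[X]__   (A,X)→(B,_,left)
state=B head=4 tape=XXXXX[X]___   (B,X)→(B,_,right)
state=B head=5 tape=XXXXX_[_]__   (B,_)→(C,X,right)
state=C head=6 tape=XXXXX_X[_]_   (C,_)→(A,X,right)
state=A head=7 tape=XXXXX_XX[_]   (A,_)→(C,_,left)
state=C head=6 tape=XXXXX_X[X]_
After 30 steps: state C, head at 6, tape XXXXX_XX.

state C, head at 6, tape XXXXX_XX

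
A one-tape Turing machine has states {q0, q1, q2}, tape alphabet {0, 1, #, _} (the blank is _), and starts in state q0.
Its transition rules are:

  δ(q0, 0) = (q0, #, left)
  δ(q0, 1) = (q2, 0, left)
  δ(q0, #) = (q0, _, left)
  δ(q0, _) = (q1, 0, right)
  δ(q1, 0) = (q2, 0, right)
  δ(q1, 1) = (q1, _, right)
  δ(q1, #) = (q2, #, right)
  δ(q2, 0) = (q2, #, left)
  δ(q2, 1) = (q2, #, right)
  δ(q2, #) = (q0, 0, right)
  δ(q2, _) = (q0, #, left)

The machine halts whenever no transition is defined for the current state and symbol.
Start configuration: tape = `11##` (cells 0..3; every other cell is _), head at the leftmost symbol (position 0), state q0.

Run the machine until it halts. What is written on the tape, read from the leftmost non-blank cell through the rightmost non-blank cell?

0#00_#00

q0 | ___[1]1##__   read 1 → write 0, move left, go to q2
q2 | __[_]01##__   read _ → write #, move left, go to q0
q0 | _[_]#01##__   read _ → write 0, move right, go to q1
q1 | _0[#]01##__   read # → write #, move right, go to q2
q2 | _0#[0]1##__   read 0 → write #, move left, go to q2
q2 | _0[#]#1##__   read # → write 0, move right, go to q0
q0 | _00[#]1##__   read # → write _, move left, go to q0
q0 | _0[0]_1##__   read 0 → write #, move left, go to q0
q0 | _[0]#_1##__   read 0 → write #, move left, go to q0
q0 | [_]##_1##__   read _ → write 0, move right, go to q1
q1 | 0[#]#_1##__   read # → write #, move right, go to q2
q2 | 0#[#]_1##__   read # → write 0, move right, go to q0
q0 | 0#0[_]1##__   read _ → write 0, move right, go to q1
q1 | 0#00[1]##__   read 1 → write _, move right, go to q1
q1 | 0#00_[#]#__   read # → write #, move right, go to q2
q2 | 0#00_#[#]__   read # → write 0, move right, go to q0
q0 | 0#00_#0[_]_   read _ → write 0, move right, go to q1
q1 | 0#00_#00[_]
The non-blank tape span at halt is 0#00_#00.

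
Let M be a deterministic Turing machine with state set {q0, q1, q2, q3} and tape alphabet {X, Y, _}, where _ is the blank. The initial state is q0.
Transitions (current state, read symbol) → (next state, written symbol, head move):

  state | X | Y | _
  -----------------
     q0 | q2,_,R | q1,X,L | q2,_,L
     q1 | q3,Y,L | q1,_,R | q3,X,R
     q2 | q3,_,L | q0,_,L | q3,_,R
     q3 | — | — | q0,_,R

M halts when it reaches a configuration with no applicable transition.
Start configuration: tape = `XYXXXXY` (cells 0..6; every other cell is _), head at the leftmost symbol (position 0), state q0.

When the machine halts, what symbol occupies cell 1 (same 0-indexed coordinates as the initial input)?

_

state=q0 head=0 tape=_[X]YXXXXY   (q0,X)→(q2,_,R)
state=q2 head=1 tape=__[Y]XXXXY   (q2,Y)→(q0,_,L)
state=q0 head=0 tape=_[_]_XXXXY   (q0,_)→(q2,_,L)
state=q2 head=-1 tape=[_]__XXXXY   (q2,_)→(q3,_,R)
state=q3 head=0 tape=_[_]_XXXXY   (q3,_)→(q0,_,R)
state=q0 head=1 tape=__[_]XXXXY   (q0,_)→(q2,_,L)
state=q2 head=0 tape=_[_]_XXXXY   (q2,_)→(q3,_,R)
state=q3 head=1 tape=__[_]XXXXY   (q3,_)→(q0,_,R)
state=q0 head=2 tape=___[X]XXXY   (q0,X)→(q2,_,R)
state=q2 head=3 tape=____[X]XXY   (q2,X)→(q3,_,L)
state=q3 head=2 tape=___[_]_XXY   (q3,_)→(q0,_,R)
state=q0 head=3 tape=____[_]XXY   (q0,_)→(q2,_,L)
state=q2 head=2 tape=___[_]_XXY   (q2,_)→(q3,_,R)
state=q3 head=3 tape=____[_]XXY   (q3,_)→(q0,_,R)
state=q0 head=4 tape=_____[X]XY   (q0,X)→(q2,_,R)
state=q2 head=5 tape=______[X]Y   (q2,X)→(q3,_,L)
state=q3 head=4 tape=_____[_]_Y   (q3,_)→(q0,_,R)
state=q0 head=5 tape=______[_]Y   (q0,_)→(q2,_,L)
state=q2 head=4 tape=_____[_]_Y   (q2,_)→(q3,_,R)
state=q3 head=5 tape=______[_]Y   (q3,_)→(q0,_,R)
state=q0 head=6 tape=_______[Y]   (q0,Y)→(q1,X,L)
state=q1 head=5 tape=______[_]X   (q1,_)→(q3,X,R)
state=q3 head=6 tape=______X[X]
Cell 1 holds _ when M halts.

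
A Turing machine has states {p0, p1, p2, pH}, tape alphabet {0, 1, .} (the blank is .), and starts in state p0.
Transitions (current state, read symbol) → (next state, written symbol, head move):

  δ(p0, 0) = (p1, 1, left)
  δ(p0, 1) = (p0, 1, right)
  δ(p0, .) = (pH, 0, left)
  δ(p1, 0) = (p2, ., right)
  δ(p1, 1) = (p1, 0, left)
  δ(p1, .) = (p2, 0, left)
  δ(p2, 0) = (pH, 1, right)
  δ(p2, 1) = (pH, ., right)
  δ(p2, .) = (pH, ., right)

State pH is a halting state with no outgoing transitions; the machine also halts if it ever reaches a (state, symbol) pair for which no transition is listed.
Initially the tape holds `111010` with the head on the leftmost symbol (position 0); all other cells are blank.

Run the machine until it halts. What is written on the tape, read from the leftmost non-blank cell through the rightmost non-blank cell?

0000110

p0 | ..[1]11010   read 1 → write 1, move right, go to p0
p0 | ..1[1]1010   read 1 → write 1, move right, go to p0
p0 | ..11[1]010   read 1 → write 1, move right, go to p0
p0 | ..111[0]10   read 0 → write 1, move left, go to p1
p1 | ..11[1]110   read 1 → write 0, move left, go to p1
p1 | ..1[1]0110   read 1 → write 0, move left, go to p1
p1 | ..[1]00110   read 1 → write 0, move left, go to p1
p1 | .[.]000110   read . → write 0, move left, go to p2
p2 | [.]0000110   read . → write ., move right, go to pH
pH | .[0]000110
The non-blank tape span at halt is 0000110.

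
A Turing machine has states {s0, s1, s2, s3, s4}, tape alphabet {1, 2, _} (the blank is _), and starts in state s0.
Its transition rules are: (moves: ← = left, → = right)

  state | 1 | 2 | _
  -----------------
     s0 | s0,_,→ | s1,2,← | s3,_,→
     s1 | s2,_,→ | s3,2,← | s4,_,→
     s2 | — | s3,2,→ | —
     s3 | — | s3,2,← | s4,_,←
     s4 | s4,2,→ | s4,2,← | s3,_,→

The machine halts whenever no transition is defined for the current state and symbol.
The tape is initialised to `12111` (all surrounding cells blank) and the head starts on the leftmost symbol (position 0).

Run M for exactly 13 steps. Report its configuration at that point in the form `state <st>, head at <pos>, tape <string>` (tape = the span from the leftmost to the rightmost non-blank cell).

s0 | _[1]2111   read 1 → write _, move →, go to s0
s0 | __[2]111   read 2 → write 2, move ←, go to s1
s1 | _[_]2111   read _ → write _, move →, go to s4
s4 | __[2]111   read 2 → write 2, move ←, go to s4
s4 | _[_]2111   read _ → write _, move →, go to s3
s3 | __[2]111   read 2 → write 2, move ←, go to s3
s3 | _[_]2111   read _ → write _, move ←, go to s4
s4 | [_]_2111   read _ → write _, move →, go to s3
s3 | _[_]2111   read _ → write _, move ←, go to s4
s4 | [_]_2111   read _ → write _, move →, go to s3
s3 | _[_]2111   read _ → write _, move ←, go to s4
s4 | [_]_2111   read _ → write _, move →, go to s3
s3 | _[_]2111   read _ → write _, move ←, go to s4
s4 | [_]_2111
After 13 steps: state s4, head at -1, tape 2111.

state s4, head at -1, tape 2111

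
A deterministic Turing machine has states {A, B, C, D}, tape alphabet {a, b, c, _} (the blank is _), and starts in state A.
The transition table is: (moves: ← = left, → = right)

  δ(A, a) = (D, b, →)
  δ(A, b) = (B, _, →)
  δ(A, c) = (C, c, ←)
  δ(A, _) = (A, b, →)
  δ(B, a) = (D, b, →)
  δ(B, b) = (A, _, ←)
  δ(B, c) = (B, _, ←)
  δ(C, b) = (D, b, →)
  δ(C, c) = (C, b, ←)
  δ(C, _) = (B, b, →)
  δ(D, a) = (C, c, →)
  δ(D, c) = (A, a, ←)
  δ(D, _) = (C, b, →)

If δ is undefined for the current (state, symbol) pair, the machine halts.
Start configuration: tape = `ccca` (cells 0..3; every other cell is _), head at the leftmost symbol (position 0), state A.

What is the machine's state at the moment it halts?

A | __[c]cca__   read c → write c, move ←, go to C
C | _[_]ccca__   read _ → write b, move →, go to B
B | _b[c]cca__   read c → write _, move ←, go to B
B | _[b]_cca__   read b → write _, move ←, go to A
A | [_]__cca__   read _ → write b, move →, go to A
A | b[_]_cca__   read _ → write b, move →, go to A
A | bb[_]cca__   read _ → write b, move →, go to A
A | bbb[c]ca__   read c → write c, move ←, go to C
C | bb[b]cca__   read b → write b, move →, go to D
D | bbb[c]ca__   read c → write a, move ←, go to A
A | bb[b]aca__   read b → write _, move →, go to B
B | bb_[a]ca__   read a → write b, move →, go to D
D | bb_b[c]a__   read c → write a, move ←, go to A
A | bb_[b]aa__   read b → write _, move →, go to B
B | bb__[a]a__   read a → write b, move →, go to D
D | bb__b[a]__   read a → write c, move →, go to C
C | bb__bc[_]_   read _ → write b, move →, go to B
B | bb__bcb[_]
No transition is defined for (B, _); M halts in state B.

B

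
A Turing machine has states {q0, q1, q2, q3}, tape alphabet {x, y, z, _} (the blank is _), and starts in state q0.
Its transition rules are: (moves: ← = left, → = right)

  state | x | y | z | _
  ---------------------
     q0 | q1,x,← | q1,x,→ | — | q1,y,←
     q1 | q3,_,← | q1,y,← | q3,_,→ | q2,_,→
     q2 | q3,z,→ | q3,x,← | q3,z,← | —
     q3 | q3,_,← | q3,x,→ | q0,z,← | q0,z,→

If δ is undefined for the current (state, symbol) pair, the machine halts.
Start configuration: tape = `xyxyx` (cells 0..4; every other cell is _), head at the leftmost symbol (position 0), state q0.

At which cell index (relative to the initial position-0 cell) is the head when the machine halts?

q0 | __[x]yxyx   read x → write x, move ←, go to q1
q1 | _[_]xyxyx   read _ → write _, move →, go to q2
q2 | __[x]yxyx   read x → write z, move →, go to q3
q3 | __z[y]xyx   read y → write x, move →, go to q3
q3 | __zx[x]yx   read x → write _, move ←, go to q3
q3 | __z[x]_yx   read x → write _, move ←, go to q3
q3 | __[z]__yx   read z → write z, move ←, go to q0
q0 | _[_]z__yx   read _ → write y, move ←, go to q1
q1 | [_]yz__yx   read _ → write _, move →, go to q2
q2 | _[y]z__yx   read y → write x, move ←, go to q3
q3 | [_]xz__yx   read _ → write z, move →, go to q0
q0 | z[x]z__yx   read x → write x, move ←, go to q1
q1 | [z]xz__yx   read z → write _, move →, go to q3
q3 | _[x]z__yx   read x → write _, move ←, go to q3
q3 | [_]_z__yx   read _ → write z, move →, go to q0
q0 | z[_]z__yx   read _ → write y, move ←, go to q1
q1 | [z]yz__yx   read z → write _, move →, go to q3
q3 | _[y]z__yx   read y → write x, move →, go to q3
q3 | _x[z]__yx   read z → write z, move ←, go to q0
q0 | _[x]z__yx   read x → write x, move ←, go to q1
q1 | [_]xz__yx   read _ → write _, move →, go to q2
q2 | _[x]z__yx   read x → write z, move →, go to q3
q3 | _z[z]__yx   read z → write z, move ←, go to q0
q0 | _[z]z__yx
At halt the head is at cell -1.

-1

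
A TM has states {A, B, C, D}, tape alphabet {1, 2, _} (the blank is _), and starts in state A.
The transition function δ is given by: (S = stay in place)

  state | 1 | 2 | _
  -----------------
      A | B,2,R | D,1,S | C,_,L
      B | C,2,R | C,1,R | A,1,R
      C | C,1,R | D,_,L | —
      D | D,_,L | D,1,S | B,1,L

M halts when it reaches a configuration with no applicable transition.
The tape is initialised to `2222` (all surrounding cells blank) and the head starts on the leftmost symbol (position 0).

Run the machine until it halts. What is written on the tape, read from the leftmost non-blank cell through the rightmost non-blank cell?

A | ____[2]222   read 2 → write 1, move S, go to D
D | ____[1]222   read 1 → write _, move L, go to D
D | ___[_]_222   read _ → write 1, move L, go to B
B | __[_]1_222   read _ → write 1, move R, go to A
A | __1[1]_222   read 1 → write 2, move R, go to B
B | __12[_]222   read _ → write 1, move R, go to A
A | __121[2]22   read 2 → write 1, move S, go to D
D | __121[1]22   read 1 → write _, move L, go to D
D | __12[1]_22   read 1 → write _, move L, go to D
D | __1[2]__22   read 2 → write 1, move S, go to D
D | __1[1]__22   read 1 → write _, move L, go to D
D | __[1]___22   read 1 → write _, move L, go to D
D | _[_]____22   read _ → write 1, move L, go to B
B | [_]1____22   read _ → write 1, move R, go to A
A | 1[1]____22   read 1 → write 2, move R, go to B
B | 12[_]___22   read _ → write 1, move R, go to A
A | 121[_]__22   read _ → write _, move L, go to C
C | 12[1]___22   read 1 → write 1, move R, go to C
C | 121[_]__22
The non-blank tape span at halt is 121___22.

121___22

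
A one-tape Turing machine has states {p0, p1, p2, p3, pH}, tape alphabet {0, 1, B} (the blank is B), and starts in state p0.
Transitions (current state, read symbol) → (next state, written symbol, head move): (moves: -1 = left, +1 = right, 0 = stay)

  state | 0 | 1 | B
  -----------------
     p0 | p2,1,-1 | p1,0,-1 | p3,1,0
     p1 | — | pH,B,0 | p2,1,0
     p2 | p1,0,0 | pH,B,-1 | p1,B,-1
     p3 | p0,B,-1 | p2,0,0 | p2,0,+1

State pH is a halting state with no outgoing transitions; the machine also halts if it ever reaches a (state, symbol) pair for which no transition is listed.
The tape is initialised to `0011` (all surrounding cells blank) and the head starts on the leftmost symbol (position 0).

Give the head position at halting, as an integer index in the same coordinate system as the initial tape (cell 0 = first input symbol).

p0 | BBB[0]011   read 0 → write 1, move -1, go to p2
p2 | BB[B]1011   read B → write B, move -1, go to p1
p1 | B[B]B1011   read B → write 1, move 0, go to p2
p2 | B[1]B1011   read 1 → write B, move -1, go to pH
pH | [B]BB1011
At halt the head is at cell -3.

-3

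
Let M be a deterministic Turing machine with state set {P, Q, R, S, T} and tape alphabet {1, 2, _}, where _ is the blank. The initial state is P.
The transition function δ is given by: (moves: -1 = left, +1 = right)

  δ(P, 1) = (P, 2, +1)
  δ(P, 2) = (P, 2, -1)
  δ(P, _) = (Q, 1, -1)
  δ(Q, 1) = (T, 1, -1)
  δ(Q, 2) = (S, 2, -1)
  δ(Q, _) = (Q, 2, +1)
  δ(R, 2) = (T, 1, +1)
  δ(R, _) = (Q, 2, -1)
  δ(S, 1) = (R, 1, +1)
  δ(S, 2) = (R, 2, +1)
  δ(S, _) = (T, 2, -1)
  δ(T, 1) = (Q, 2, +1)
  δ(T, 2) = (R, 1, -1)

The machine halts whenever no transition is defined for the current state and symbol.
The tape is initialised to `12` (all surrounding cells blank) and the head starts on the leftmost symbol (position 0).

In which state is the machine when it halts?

R

P | ____[1]2   read 1 → write 2, move +1, go to P
P | ____2[2]   read 2 → write 2, move -1, go to P
P | ____[2]2   read 2 → write 2, move -1, go to P
P | ___[_]22   read _ → write 1, move -1, go to Q
Q | __[_]122   read _ → write 2, move +1, go to Q
Q | __2[1]22   read 1 → write 1, move -1, go to T
T | __[2]122   read 2 → write 1, move -1, go to R
R | _[_]1122   read _ → write 2, move -1, go to Q
Q | [_]21122   read _ → write 2, move +1, go to Q
Q | 2[2]1122   read 2 → write 2, move -1, go to S
S | [2]21122   read 2 → write 2, move +1, go to R
R | 2[2]1122   read 2 → write 1, move +1, go to T
T | 21[1]122   read 1 → write 2, move +1, go to Q
Q | 212[1]22   read 1 → write 1, move -1, go to T
T | 21[2]122   read 2 → write 1, move -1, go to R
R | 2[1]1122
No transition is defined for (R, 1); M halts in state R.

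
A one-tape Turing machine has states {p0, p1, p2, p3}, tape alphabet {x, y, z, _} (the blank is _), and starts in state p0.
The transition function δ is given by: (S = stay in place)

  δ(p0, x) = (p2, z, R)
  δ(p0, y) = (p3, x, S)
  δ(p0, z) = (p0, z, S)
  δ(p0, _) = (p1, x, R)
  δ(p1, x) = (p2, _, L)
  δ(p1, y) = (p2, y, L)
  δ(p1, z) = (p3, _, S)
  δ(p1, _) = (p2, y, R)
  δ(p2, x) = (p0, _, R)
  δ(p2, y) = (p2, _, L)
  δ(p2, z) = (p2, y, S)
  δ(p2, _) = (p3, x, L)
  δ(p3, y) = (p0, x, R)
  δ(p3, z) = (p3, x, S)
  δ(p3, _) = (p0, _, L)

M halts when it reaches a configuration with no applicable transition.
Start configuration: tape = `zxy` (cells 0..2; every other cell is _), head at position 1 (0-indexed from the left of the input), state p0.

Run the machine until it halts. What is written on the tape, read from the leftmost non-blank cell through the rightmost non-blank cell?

state=p0 head=1 tape=___z[x]y_   (p0,x)→(p2,z,R)
state=p2 head=2 tape=___zz[y]_   (p2,y)→(p2,_,L)
state=p2 head=1 tape=___z[z]__   (p2,z)→(p2,y,S)
state=p2 head=1 tape=___z[y]__   (p2,y)→(p2,_,L)
state=p2 head=0 tape=___[z]___   (p2,z)→(p2,y,S)
state=p2 head=0 tape=___[y]___   (p2,y)→(p2,_,L)
state=p2 head=-1 tape=__[_]____   (p2,_)→(p3,x,L)
state=p3 head=-2 tape=_[_]x____   (p3,_)→(p0,_,L)
state=p0 head=-3 tape=[_]_x____   (p0,_)→(p1,x,R)
state=p1 head=-2 tape=x[_]x____   (p1,_)→(p2,y,R)
state=p2 head=-1 tape=xy[x]____   (p2,x)→(p0,_,R)
state=p0 head=0 tape=xy_[_]___   (p0,_)→(p1,x,R)
state=p1 head=1 tape=xy_x[_]__   (p1,_)→(p2,y,R)
state=p2 head=2 tape=xy_xy[_]_   (p2,_)→(p3,x,L)
state=p3 head=1 tape=xy_x[y]x_   (p3,y)→(p0,x,R)
state=p0 head=2 tape=xy_xx[x]_   (p0,x)→(p2,z,R)
state=p2 head=3 tape=xy_xxz[_]   (p2,_)→(p3,x,L)
state=p3 head=2 tape=xy_xx[z]x   (p3,z)→(p3,x,S)
state=p3 head=2 tape=xy_xx[x]x
The non-blank tape span at halt is xy_xxxx.

xy_xxxx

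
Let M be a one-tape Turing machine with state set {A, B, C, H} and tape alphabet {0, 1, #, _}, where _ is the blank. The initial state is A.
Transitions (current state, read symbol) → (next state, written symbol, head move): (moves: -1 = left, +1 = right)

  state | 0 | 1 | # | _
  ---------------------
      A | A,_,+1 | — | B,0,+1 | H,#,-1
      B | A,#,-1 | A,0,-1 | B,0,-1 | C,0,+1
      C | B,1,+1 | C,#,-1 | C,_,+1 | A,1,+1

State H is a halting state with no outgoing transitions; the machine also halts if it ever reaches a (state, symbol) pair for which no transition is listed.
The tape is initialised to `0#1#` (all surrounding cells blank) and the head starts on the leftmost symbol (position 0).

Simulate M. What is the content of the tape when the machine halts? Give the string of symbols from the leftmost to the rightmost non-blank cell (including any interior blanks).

state=A head=0 tape=[0]#1#___   (A,0)→(A,_,+1)
state=A head=1 tape=_[#]1#___   (A,#)→(B,0,+1)
state=B head=2 tape=_0[1]#___   (B,1)→(A,0,-1)
state=A head=1 tape=_[0]0#___   (A,0)→(A,_,+1)
state=A head=2 tape=__[0]#___   (A,0)→(A,_,+1)
state=A head=3 tape=___[#]___   (A,#)→(B,0,+1)
state=B head=4 tape=___0[_]__   (B,_)→(C,0,+1)
state=C head=5 tape=___00[_]_   (C,_)→(A,1,+1)
state=A head=6 tape=___001[_]   (A,_)→(H,#,-1)
state=H head=5 tape=___00[1]#
The non-blank tape span at halt is 001#.

001#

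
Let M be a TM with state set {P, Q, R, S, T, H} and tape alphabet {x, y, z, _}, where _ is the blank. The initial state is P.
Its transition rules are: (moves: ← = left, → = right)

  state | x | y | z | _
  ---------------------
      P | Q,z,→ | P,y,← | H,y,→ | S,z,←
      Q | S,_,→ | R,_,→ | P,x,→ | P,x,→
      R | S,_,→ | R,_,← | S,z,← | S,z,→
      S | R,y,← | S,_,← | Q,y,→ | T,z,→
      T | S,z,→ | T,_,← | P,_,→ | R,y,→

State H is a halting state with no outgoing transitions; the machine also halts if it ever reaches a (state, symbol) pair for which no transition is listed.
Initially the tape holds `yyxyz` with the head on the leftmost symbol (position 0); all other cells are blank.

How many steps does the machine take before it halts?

19

P | __[y]yxyz_   read y → write y, move ←, go to P
P | _[_]yyxyz_   read _ → write z, move ←, go to S
S | [_]zyyxyz_   read _ → write z, move →, go to T
T | z[z]yyxyz_   read z → write _, move →, go to P
P | z_[y]yxyz_   read y → write y, move ←, go to P
P | z[_]yyxyz_   read _ → write z, move ←, go to S
S | [z]zyyxyz_   read z → write y, move →, go to Q
Q | y[z]yyxyz_   read z → write x, move →, go to P
P | yx[y]yxyz_   read y → write y, move ←, go to P
P | y[x]yyxyz_   read x → write z, move →, go to Q
Q | yz[y]yxyz_   read y → write _, move →, go to R
R | yz_[y]xyz_   read y → write _, move ←, go to R
R | yz[_]_xyz_   read _ → write z, move →, go to S
S | yzz[_]xyz_   read _ → write z, move →, go to T
T | yzzz[x]yz_   read x → write z, move →, go to S
S | yzzzz[y]z_   read y → write _, move ←, go to S
S | yzzz[z]_z_   read z → write y, move →, go to Q
Q | yzzzy[_]z_   read _ → write x, move →, go to P
P | yzzzyx[z]_   read z → write y, move →, go to H
H | yzzzyxy[_]
M halts after 19 transitions.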